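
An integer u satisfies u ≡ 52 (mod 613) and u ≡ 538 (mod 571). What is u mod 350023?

613⁻¹ mod 571: 613·68 ≡ 1 (mod 571), so 613⁻¹ ≡ 68.
u = 52 + 613·((538 − 52)·68 mod 571) = 52 + 613·501 = 307165.

307165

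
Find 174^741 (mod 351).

741 in binary is 1011100101, i.e. 741 = 512 + 128 + 64 + 32 + 4 + 1.
174^1 ≡ 174 (mod 351)
174^2 ≡ 174^2 = 30276 ≡ 90 (mod 351)
174^4 ≡ 90^2 = 8100 ≡ 27 (mod 351)
174^8 ≡ 27^2 = 729 ≡ 27 (mod 351)
174^16 ≡ 27^2 = 729 ≡ 27 (mod 351)
174^32 ≡ 27^2 = 729 ≡ 27 (mod 351)
174^64 ≡ 27^2 = 729 ≡ 27 (mod 351)
174^128 ≡ 27^2 = 729 ≡ 27 (mod 351)
174^256 ≡ 27^2 = 729 ≡ 27 (mod 351)
174^512 ≡ 27^2 = 729 ≡ 27 (mod 351)
174^741 = 174^512 · 174^128 · 174^64 · 174^32 · 174^4 · 174^1 ≡ 27 · 27 · 27 · 27 · 27 · 174 (mod 351).
Accumulate the product:
27 · 27 = 729 ≡ 27
27 · 27 = 729 ≡ 27
27 · 27 = 729 ≡ 27
27 · 27 = 729 ≡ 27
27 · 174 = 4698 ≡ 135

135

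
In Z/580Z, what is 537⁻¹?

553

580 = 1×537 + 43
537 = 12×43 + 21
43 = 2×21 + 1
21 = 21×1 + 0
gcd(537, 580) = 1, so the inverse exists.
Back-substitute for 1:
1 = 1×43 − 2×21
  = −2×537 + 25×43
  = 25×580 − 27×537
So 537⁻¹ ≡ −27 ≡ 553 (mod 580).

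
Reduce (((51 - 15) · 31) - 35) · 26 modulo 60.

26

51 - 15 = 36
36 · 31 = 1116 ≡ 36 (mod 60)
36 - 35 = 1
1 · 26 = 26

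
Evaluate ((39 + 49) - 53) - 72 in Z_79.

39 + 49 = 88 ≡ 9 (mod 79)
9 - 53 = -44 ≡ 35 (mod 79)
35 - 72 = -37 ≡ 42 (mod 79)

42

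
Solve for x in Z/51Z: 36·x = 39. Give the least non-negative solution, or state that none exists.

11

gcd(36, 51) = 3, and 3 | 39, so solutions exist.
Divide through by 3: 12·x ≡ 13 mod 17.
12⁻¹ ≡ 10 (mod 17).
x ≡ 10·13 ≡ 11 (mod 17).
The smallest non-negative solution is x = 11.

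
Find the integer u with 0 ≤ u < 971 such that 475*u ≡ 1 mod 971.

601

971 = 2·475 + 21
475 = 22·21 + 13
21 = 1·13 + 8
13 = 1·8 + 5
8 = 1·5 + 3
5 = 1·3 + 2
3 = 1·2 + 1
2 = 2·1 + 0
gcd(475, 971) = 1, so the inverse exists.
Bézout: 1 = 181·971 − 370·475.
So 475⁻¹ ≡ −370 ≡ 601 (mod 971).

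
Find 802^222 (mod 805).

239

802^1 ≡ 802 (mod 805)
802^2 ≡ 802^2 = 643204 ≡ 9 (mod 805)
802^4 ≡ 9^2 = 81 (mod 805)
802^8 ≡ 81^2 = 6561 ≡ 121 (mod 805)
802^16 ≡ 121^2 = 14641 ≡ 151 (mod 805)
802^32 ≡ 151^2 = 22801 ≡ 261 (mod 805)
802^64 ≡ 261^2 = 68121 ≡ 501 (mod 805)
802^128 ≡ 501^2 = 251001 ≡ 646 (mod 805)
802^222 = 802^128 × 802^64 × 802^16 × 802^8 × 802^4 × 802^2 ≡ 646 × 501 × 151 × 121 × 81 × 9 (mod 805).
Accumulate the product:
646 × 501 = 323646 ≡ 36
36 × 151 = 5436 ≡ 606
606 × 121 = 73326 ≡ 71
71 × 81 = 5751 ≡ 116
116 × 9 = 1044 ≡ 239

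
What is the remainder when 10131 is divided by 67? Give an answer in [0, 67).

10131 = 151*67 + 14, so 10131 ≡ 14 (mod 67).

14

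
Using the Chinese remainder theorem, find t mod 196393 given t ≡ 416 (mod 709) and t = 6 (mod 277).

709⁻¹ mod 277: 709*84 ≡ 1 (mod 277), so 709⁻¹ ≡ 84.
t = 416 + 709*((6 − 416)*84 mod 277) = 416 + 709*185 = 131581.

131581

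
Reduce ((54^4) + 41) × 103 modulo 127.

67

(54)^4 ≡ 25 (mod 127)
25 + 41 = 66
66 × 103 = 6798 ≡ 67 (mod 127)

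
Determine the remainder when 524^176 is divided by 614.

94

Compute successive squares:
176 in binary is 10110000, i.e. 176 = 128 + 32 + 16.
524^1 ≡ 524 (mod 614)
524^2 ≡ 524^2 = 274576 ≡ 118 (mod 614)
524^4 ≡ 118^2 = 13924 ≡ 416 (mod 614)
524^8 ≡ 416^2 = 173056 ≡ 522 (mod 614)
524^16 ≡ 522^2 = 272484 ≡ 482 (mod 614)
524^32 ≡ 482^2 = 232324 ≡ 232 (mod 614)
524^64 ≡ 232^2 = 53824 ≡ 406 (mod 614)
524^128 ≡ 406^2 = 164836 ≡ 284 (mod 614)
524^176 = 524^128 × 524^32 × 524^16 ≡ 284 × 232 × 482 (mod 614).
Accumulate the product:
284 × 232 = 65888 ≡ 190
190 × 482 = 91580 ≡ 94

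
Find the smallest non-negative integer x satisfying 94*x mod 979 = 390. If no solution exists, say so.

879

gcd(94, 979) = 1, so a unique solution mod 979 exists.
94⁻¹ ≡ 552 (mod 979).
x ≡ 552*390 ≡ 879 (mod 979).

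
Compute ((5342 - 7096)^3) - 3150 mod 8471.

5342 - 7096 = -1754 ≡ 6717 (mod 8471)
(6717)^3 ≡ 4298 (mod 8471)
4298 - 3150 = 1148

1148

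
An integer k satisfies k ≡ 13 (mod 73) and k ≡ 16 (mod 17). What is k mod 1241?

73⁻¹ mod 17: 73*7 ≡ 1 (mod 17), so 73⁻¹ ≡ 7.
k = 13 + 73*((16 − 13)*7 mod 17) = 13 + 73*4 = 305.

305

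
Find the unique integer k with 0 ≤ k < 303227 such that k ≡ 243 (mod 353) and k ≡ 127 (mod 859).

353⁻¹ mod 859: 353*786 ≡ 1 (mod 859), so 353⁻¹ ≡ 786.
k = 243 + 353*((127 − 243)*786 mod 859) = 243 + 353*737 = 260404.
Check: 260404 mod 353 = 243, 260404 mod 859 = 127. ✓

260404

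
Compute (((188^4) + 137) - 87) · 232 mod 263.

205

(188)^4 ≡ 147 (mod 263)
147 + 137 = 284 ≡ 21 (mod 263)
21 - 87 = -66 ≡ 197 (mod 263)
197 · 232 = 45704 ≡ 205 (mod 263)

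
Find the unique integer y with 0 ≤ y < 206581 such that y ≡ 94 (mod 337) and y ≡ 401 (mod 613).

337⁻¹ mod 613: 337×402 ≡ 1 (mod 613), so 337⁻¹ ≡ 402.
y = 94 + 337×((401 − 94)×402 mod 613) = 94 + 337×201 = 67831.
Check: 67831 mod 337 = 94, 67831 mod 613 = 401. ✓

67831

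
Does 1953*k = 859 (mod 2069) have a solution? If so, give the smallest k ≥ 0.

gcd(1953, 2069) = 1, so a unique solution mod 2069 exists.
1953⁻¹ ≡ 1088 (mod 2069).
k ≡ 1088*859 ≡ 1473 (mod 2069).

1473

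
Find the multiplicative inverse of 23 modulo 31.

Run the extended Euclidean algorithm:
31 = 1×23 + 8
23 = 2×8 + 7
8 = 1×7 + 1
7 = 7×1 + 0
gcd(23, 31) = 1, so the inverse exists.
Back-substitute for 1:
1 = 1×8 − 1×7
  = −1×23 + 3×8
  = 3×31 − 4×23
So 23⁻¹ ≡ −4 ≡ 27 (mod 31).

27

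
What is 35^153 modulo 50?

153 in binary is 10011001, i.e. 153 = 128 + 16 + 8 + 1.
35^1 ≡ 35 (mod 50)
35^2 ≡ 35^2 = 1225 ≡ 25 (mod 50)
35^4 ≡ 25^2 = 625 ≡ 25 (mod 50)
35^8 ≡ 25^2 = 625 ≡ 25 (mod 50)
35^16 ≡ 25^2 = 625 ≡ 25 (mod 50)
35^32 ≡ 25^2 = 625 ≡ 25 (mod 50)
35^64 ≡ 25^2 = 625 ≡ 25 (mod 50)
35^128 ≡ 25^2 = 625 ≡ 25 (mod 50)
35^153 = 35^128 · 35^16 · 35^8 · 35^1 ≡ 25 · 25 · 25 · 35 (mod 50).
Accumulate the product:
25 · 25 = 625 ≡ 25
25 · 25 = 625 ≡ 25
25 · 35 = 875 ≡ 25

25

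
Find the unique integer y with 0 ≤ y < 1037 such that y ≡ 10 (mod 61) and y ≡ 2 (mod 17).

61⁻¹ mod 17: 61×12 ≡ 1 (mod 17), so 61⁻¹ ≡ 12.
y = 10 + 61×((2 − 10)×12 mod 17) = 10 + 61×6 = 376.

376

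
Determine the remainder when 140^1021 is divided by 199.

132

By square-and-multiply:
1021 in binary is 1111111101, i.e. 1021 = 512 + 256 + 128 + 64 + 32 + 16 + 8 + 4 + 1.
140^1 ≡ 140 (mod 199)
140^2 ≡ 140^2 = 19600 ≡ 98 (mod 199)
140^4 ≡ 98^2 = 9604 ≡ 52 (mod 199)
140^8 ≡ 52^2 = 2704 ≡ 117 (mod 199)
140^16 ≡ 117^2 = 13689 ≡ 157 (mod 199)
140^32 ≡ 157^2 = 24649 ≡ 172 (mod 199)
140^64 ≡ 172^2 = 29584 ≡ 132 (mod 199)
140^128 ≡ 132^2 = 17424 ≡ 111 (mod 199)
140^256 ≡ 111^2 = 12321 ≡ 182 (mod 199)
140^512 ≡ 182^2 = 33124 ≡ 90 (mod 199)
140^1021 = 140^512 * 140^256 * 140^128 * 140^64 * 140^32 * 140^16 * 140^8 * 140^4 * 140^1 ≡ 90 * 182 * 111 * 132 * 172 * 157 * 117 * 52 * 140 (mod 199).
Accumulate the product:
90 * 182 = 16380 ≡ 62
62 * 111 = 6882 ≡ 116
116 * 132 = 15312 ≡ 188
188 * 172 = 32336 ≡ 98
98 * 157 = 15386 ≡ 63
63 * 117 = 7371 ≡ 8
8 * 52 = 416 ≡ 18
18 * 140 = 2520 ≡ 132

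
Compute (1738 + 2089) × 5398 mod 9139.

1738 + 2089 = 3827
3827 × 5398 = 20658146 ≡ 4006 (mod 9139)

4006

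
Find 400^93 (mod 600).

400

93 in binary is 1011101, i.e. 93 = 64 + 16 + 8 + 4 + 1.
400^1 ≡ 400 (mod 600)
400^2 ≡ 400^2 = 160000 ≡ 400 (mod 600)
400^4 ≡ 400^2 = 160000 ≡ 400 (mod 600)
400^8 ≡ 400^2 = 160000 ≡ 400 (mod 600)
400^16 ≡ 400^2 = 160000 ≡ 400 (mod 600)
400^32 ≡ 400^2 = 160000 ≡ 400 (mod 600)
400^64 ≡ 400^2 = 160000 ≡ 400 (mod 600)
400^93 = 400^64 × 400^16 × 400^8 × 400^4 × 400^1 ≡ 400 × 400 × 400 × 400 × 400 (mod 600).
Accumulate the product:
400 × 400 = 160000 ≡ 400
400 × 400 = 160000 ≡ 400
400 × 400 = 160000 ≡ 400
400 × 400 = 160000 ≡ 400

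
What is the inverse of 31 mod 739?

596

By the extended Euclidean algorithm:
739 = 23*31 + 26
31 = 1*26 + 5
26 = 5*5 + 1
5 = 5*1 + 0
gcd(31, 739) = 1, so the inverse exists.
Back-substitute for 1:
1 = 1*26 − 5*5
  = −5*31 + 6*26
  = 6*739 − 143*31
So 31⁻¹ ≡ −143 ≡ 596 (mod 739).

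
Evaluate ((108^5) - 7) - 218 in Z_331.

(108)^5 ≡ 112 (mod 331)
112 - 7 = 105
105 - 218 = -113 ≡ 218 (mod 331)

218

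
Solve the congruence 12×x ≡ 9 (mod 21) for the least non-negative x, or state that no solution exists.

gcd(12, 21) = 3, and 3 | 9, so solutions exist.
Divide through by 3: 4×x mod 7 = 3.
4⁻¹ ≡ 2 (mod 7).
x ≡ 2×3 ≡ 6 (mod 7).
The smallest non-negative solution is x = 6.

6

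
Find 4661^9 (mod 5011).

Using repeated squaring:
9 in binary is 1001, i.e. 9 = 8 + 1.
4661^1 ≡ 4661 (mod 5011)
4661^2 ≡ 4661^2 = 21724921 ≡ 2236 (mod 5011)
4661^4 ≡ 2236^2 = 4999696 ≡ 3729 (mod 5011)
4661^8 ≡ 3729^2 = 13905441 ≡ 4927 (mod 5011)
4661^9 = 4661^8 × 4661^1 ≡ 4927 × 4661 (mod 5011).
4927 × 4661 = 22964747 ≡ 4345 (mod 5011).

4345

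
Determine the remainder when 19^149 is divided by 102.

149 in binary is 10010101, i.e. 149 = 128 + 16 + 4 + 1.
19^1 ≡ 19 (mod 102)
19^2 ≡ 19^2 = 361 ≡ 55 (mod 102)
19^4 ≡ 55^2 = 3025 ≡ 67 (mod 102)
19^8 ≡ 67^2 = 4489 ≡ 1 (mod 102)
19^16 ≡ 1^2 = 1 (mod 102)
19^32 ≡ 1^2 = 1 (mod 102)
19^64 ≡ 1^2 = 1 (mod 102)
19^128 ≡ 1^2 = 1 (mod 102)
19^149 = 19^128 * 19^16 * 19^4 * 19^1 ≡ 1 * 1 * 67 * 19 (mod 102).
Accumulate the product:
1 * 1 = 1
1 * 67 = 67
67 * 19 = 1273 ≡ 49

49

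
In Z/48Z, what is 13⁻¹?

37

48 = 3·13 + 9
13 = 1·9 + 4
9 = 2·4 + 1
4 = 4·1 + 0
gcd(13, 48) = 1, so the inverse exists.
Back-substitute for 1:
1 = 1·9 − 2·4
  = −2·13 + 3·9
  = 3·48 − 11·13
So 13⁻¹ ≡ −11 ≡ 37 (mod 48).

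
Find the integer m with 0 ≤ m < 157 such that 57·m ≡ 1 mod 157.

146

157 = 2·57 + 43
57 = 1·43 + 14
43 = 3·14 + 1
14 = 14·1 + 0
gcd(57, 157) = 1, so the inverse exists.
Bézout: 1 = 4·157 − 11·57.
So 57⁻¹ ≡ −11 ≡ 146 (mod 157).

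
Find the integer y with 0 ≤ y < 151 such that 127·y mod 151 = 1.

44

By the extended Euclidean algorithm:
151 = 1×127 + 24
127 = 5×24 + 7
24 = 3×7 + 3
7 = 2×3 + 1
3 = 3×1 + 0
gcd(127, 151) = 1, so the inverse exists.
Back-substitute for 1:
1 = 1×7 − 2×3
  = −2×24 + 7×7
  = 7×127 − 37×24
  = −37×151 + 44×127
So 127⁻¹ ≡ 44 (mod 151).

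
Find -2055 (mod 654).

561

-2055 = -4×654 + 561, so -2055 ≡ 561 (mod 654).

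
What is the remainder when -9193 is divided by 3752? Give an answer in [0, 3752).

-9193 = -3×3752 + 2063, so -9193 ≡ 2063 (mod 3752).

2063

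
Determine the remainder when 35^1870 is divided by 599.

1870 in binary is 11101001110, i.e. 1870 = 1024 + 512 + 256 + 64 + 8 + 4 + 2.
35^1 ≡ 35 (mod 599)
35^2 ≡ 35^2 = 1225 ≡ 27 (mod 599)
35^4 ≡ 27^2 = 729 ≡ 130 (mod 599)
35^8 ≡ 130^2 = 16900 ≡ 128 (mod 599)
35^16 ≡ 128^2 = 16384 ≡ 211 (mod 599)
35^32 ≡ 211^2 = 44521 ≡ 195 (mod 599)
35^64 ≡ 195^2 = 38025 ≡ 288 (mod 599)
35^128 ≡ 288^2 = 82944 ≡ 282 (mod 599)
35^256 ≡ 282^2 = 79524 ≡ 456 (mod 599)
35^512 ≡ 456^2 = 207936 ≡ 83 (mod 599)
35^1024 ≡ 83^2 = 6889 ≡ 300 (mod 599)
35^1870 = 35^1024 · 35^512 · 35^256 · 35^64 · 35^8 · 35^4 · 35^2 ≡ 300 · 83 · 456 · 288 · 128 · 130 · 27 (mod 599).
Accumulate the product:
300 · 83 = 24900 ≡ 341
341 · 456 = 155496 ≡ 355
355 · 288 = 102240 ≡ 410
410 · 128 = 52480 ≡ 367
367 · 130 = 47710 ≡ 389
389 · 27 = 10503 ≡ 320

320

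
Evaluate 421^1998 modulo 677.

195

By square-and-multiply:
1998 in binary is 11111001110, i.e. 1998 = 1024 + 512 + 256 + 128 + 64 + 8 + 4 + 2.
421^1 ≡ 421 (mod 677)
421^2 ≡ 421^2 = 177241 ≡ 544 (mod 677)
421^4 ≡ 544^2 = 295936 ≡ 87 (mod 677)
421^8 ≡ 87^2 = 7569 ≡ 122 (mod 677)
421^16 ≡ 122^2 = 14884 ≡ 667 (mod 677)
421^32 ≡ 667^2 = 444889 ≡ 100 (mod 677)
421^64 ≡ 100^2 = 10000 ≡ 522 (mod 677)
421^128 ≡ 522^2 = 272484 ≡ 330 (mod 677)
421^256 ≡ 330^2 = 108900 ≡ 580 (mod 677)
421^512 ≡ 580^2 = 336400 ≡ 608 (mod 677)
421^1024 ≡ 608^2 = 369664 ≡ 22 (mod 677)
421^1998 = 421^1024 × 421^512 × 421^256 × 421^128 × 421^64 × 421^8 × 421^4 × 421^2 ≡ 22 × 608 × 580 × 330 × 522 × 122 × 87 × 544 (mod 677).
Accumulate the product:
22 × 608 = 13376 ≡ 513
513 × 580 = 297540 ≡ 337
337 × 330 = 111210 ≡ 182
182 × 522 = 95004 ≡ 224
224 × 122 = 27328 ≡ 248
248 × 87 = 21576 ≡ 589
589 × 544 = 320416 ≡ 195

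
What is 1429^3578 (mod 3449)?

1763

Using repeated squaring:
1429^1 ≡ 1429 (mod 3449)
1429^2 ≡ 1429^2 = 2042041 ≡ 233 (mod 3449)
1429^4 ≡ 233^2 = 54289 ≡ 2554 (mod 3449)
1429^8 ≡ 2554^2 = 6522916 ≡ 857 (mod 3449)
1429^16 ≡ 857^2 = 734449 ≡ 3261 (mod 3449)
1429^32 ≡ 3261^2 = 10634121 ≡ 854 (mod 3449)
1429^64 ≡ 854^2 = 729316 ≡ 1577 (mod 3449)
1429^128 ≡ 1577^2 = 2486929 ≡ 200 (mod 3449)
1429^256 ≡ 200^2 = 40000 ≡ 2061 (mod 3449)
1429^512 ≡ 2061^2 = 4247721 ≡ 2002 (mod 3449)
1429^1024 ≡ 2002^2 = 4008004 ≡ 266 (mod 3449)
1429^2048 ≡ 266^2 = 70756 ≡ 1776 (mod 3449)
1429^3578 = 1429^2048 · 1429^1024 · 1429^256 · 1429^128 · 1429^64 · 1429^32 · 1429^16 · 1429^8 · 1429^2 ≡ 1776 · 266 · 2061 · 200 · 1577 · 854 · 3261 · 857 · 233 (mod 3449).
Accumulate the product:
1776 · 266 = 472416 ≡ 3352
3352 · 2061 = 6908472 ≡ 125
125 · 200 = 25000 ≡ 857
857 · 1577 = 1351489 ≡ 2930
2930 · 854 = 2502220 ≡ 1695
1695 · 3261 = 5527395 ≡ 2097
2097 · 857 = 1797129 ≡ 200
200 · 233 = 46600 ≡ 1763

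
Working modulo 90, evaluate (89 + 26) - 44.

71

89 + 26 = 115 ≡ 25 (mod 90)
25 - 44 = -19 ≡ 71 (mod 90)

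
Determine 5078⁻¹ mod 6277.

Apply the Euclidean algorithm and back-substitute:
6277 = 1*5078 + 1199
5078 = 4*1199 + 282
1199 = 4*282 + 71
282 = 3*71 + 69
71 = 1*69 + 2
69 = 34*2 + 1
2 = 2*1 + 0
gcd(5078, 6277) = 1, so the inverse exists.
Bézout: 1 = −2503*6277 + 3094*5078.
So 5078⁻¹ ≡ 3094 (mod 6277).

3094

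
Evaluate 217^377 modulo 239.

107

217^1 ≡ 217 (mod 239)
217^2 ≡ 217^2 = 47089 ≡ 6 (mod 239)
217^4 ≡ 6^2 = 36 (mod 239)
217^8 ≡ 36^2 = 1296 ≡ 101 (mod 239)
217^16 ≡ 101^2 = 10201 ≡ 163 (mod 239)
217^32 ≡ 163^2 = 26569 ≡ 40 (mod 239)
217^64 ≡ 40^2 = 1600 ≡ 166 (mod 239)
217^128 ≡ 166^2 = 27556 ≡ 71 (mod 239)
217^256 ≡ 71^2 = 5041 ≡ 22 (mod 239)
217^377 = 217^256 · 217^64 · 217^32 · 217^16 · 217^8 · 217^1 ≡ 22 · 166 · 40 · 163 · 101 · 217 (mod 239).
Accumulate the product:
22 · 166 = 3652 ≡ 67
67 · 40 = 2680 ≡ 51
51 · 163 = 8313 ≡ 187
187 · 101 = 18887 ≡ 6
6 · 217 = 1302 ≡ 107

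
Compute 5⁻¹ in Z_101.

81

101 = 20×5 + 1
5 = 5×1 + 0
gcd(5, 101) = 1, so the inverse exists.
Bézout: 1 = 1×101 − 20×5.
So 5⁻¹ ≡ −20 ≡ 81 (mod 101).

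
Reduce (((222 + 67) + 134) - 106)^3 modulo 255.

158

222 + 67 = 289 ≡ 34 (mod 255)
34 + 134 = 168
168 - 106 = 62
(62)^3 ≡ 158 (mod 255)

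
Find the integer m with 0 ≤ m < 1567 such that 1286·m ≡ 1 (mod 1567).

Run the extended Euclidean algorithm:
1567 = 1*1286 + 281
1286 = 4*281 + 162
281 = 1*162 + 119
162 = 1*119 + 43
119 = 2*43 + 33
43 = 1*33 + 10
33 = 3*10 + 3
10 = 3*3 + 1
3 = 3*1 + 0
gcd(1286, 1567) = 1, so the inverse exists.
Bézout: 1 = −389*1567 + 474*1286.
So 1286⁻¹ ≡ 474 (mod 1567).

474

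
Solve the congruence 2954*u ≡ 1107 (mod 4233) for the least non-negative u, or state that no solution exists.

gcd(2954, 4233) = 1, so a unique solution mod 4233 exists.
2954⁻¹ ≡ 1721 (mod 4233).
u ≡ 1721*1107 ≡ 297 (mod 4233).

297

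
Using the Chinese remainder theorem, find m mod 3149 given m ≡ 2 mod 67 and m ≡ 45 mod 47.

67⁻¹ mod 47: 67*40 ≡ 1 (mod 47), so 67⁻¹ ≡ 40.
m = 2 + 67*((45 − 2)*40 mod 47) = 2 + 67*28 = 1878.

1878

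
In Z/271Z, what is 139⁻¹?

39

271 = 1*139 + 132
139 = 1*132 + 7
132 = 18*7 + 6
7 = 1*6 + 1
6 = 6*1 + 0
gcd(139, 271) = 1, so the inverse exists.
Bézout: 1 = −20*271 + 39*139.
So 139⁻¹ ≡ 39 (mod 271).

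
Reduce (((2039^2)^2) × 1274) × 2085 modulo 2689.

1935

(2039)^2 ≡ 327 (mod 2689)
(327)^2 ≡ 2058 (mod 2689)
2058 × 1274 = 2621892 ≡ 117 (mod 2689)
117 × 2085 = 243945 ≡ 1935 (mod 2689)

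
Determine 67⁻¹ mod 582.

582 = 8·67 + 46
67 = 1·46 + 21
46 = 2·21 + 4
21 = 5·4 + 1
4 = 4·1 + 0
gcd(67, 582) = 1, so the inverse exists.
Bézout: 1 = −16·582 + 139·67.
So 67⁻¹ ≡ 139 (mod 582).

139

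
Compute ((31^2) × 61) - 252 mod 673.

(31)^2 ≡ 288 (mod 673)
288 × 61 = 17568 ≡ 70 (mod 673)
70 - 252 = -182 ≡ 491 (mod 673)

491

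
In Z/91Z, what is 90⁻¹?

90

Apply the Euclidean algorithm and back-substitute:
91 = 1*90 + 1
90 = 90*1 + 0
gcd(90, 91) = 1, so the inverse exists.
Bézout: 1 = 1*91 − 1*90.
So 90⁻¹ ≡ −1 ≡ 90 (mod 91).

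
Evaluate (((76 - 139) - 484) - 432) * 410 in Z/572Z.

76 - 139 = -63 ≡ 509 (mod 572)
509 - 484 = 25
25 - 432 = -407 ≡ 165 (mod 572)
165 * 410 = 67650 ≡ 154 (mod 572)

154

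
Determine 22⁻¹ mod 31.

Run the extended Euclidean algorithm:
31 = 1×22 + 9
22 = 2×9 + 4
9 = 2×4 + 1
4 = 4×1 + 0
gcd(22, 31) = 1, so the inverse exists.
Back-substitute for 1:
1 = 1×9 − 2×4
  = −2×22 + 5×9
  = 5×31 − 7×22
So 22⁻¹ ≡ −7 ≡ 24 (mod 31).

24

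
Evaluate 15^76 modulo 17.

16

Using repeated squaring:
15^1 ≡ 15 (mod 17)
15^2 ≡ 15^2 = 225 ≡ 4 (mod 17)
15^4 ≡ 4^2 = 16 (mod 17)
15^8 ≡ 16^2 = 256 ≡ 1 (mod 17)
15^16 ≡ 1^2 = 1 (mod 17)
15^32 ≡ 1^2 = 1 (mod 17)
15^64 ≡ 1^2 = 1 (mod 17)
15^76 = 15^64 × 15^8 × 15^4 ≡ 1 × 1 × 16 (mod 17).
Accumulate the product:
1 × 1 = 1
1 × 16 = 16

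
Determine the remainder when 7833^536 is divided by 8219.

536 in binary is 1000011000, i.e. 536 = 512 + 16 + 8.
7833^1 ≡ 7833 (mod 8219)
7833^2 ≡ 7833^2 = 61355889 ≡ 1054 (mod 8219)
7833^4 ≡ 1054^2 = 1110916 ≡ 1351 (mod 8219)
7833^8 ≡ 1351^2 = 1825201 ≡ 583 (mod 8219)
7833^16 ≡ 583^2 = 339889 ≡ 2910 (mod 8219)
7833^32 ≡ 2910^2 = 8468100 ≡ 2530 (mod 8219)
7833^64 ≡ 2530^2 = 6400900 ≡ 6518 (mod 8219)
7833^128 ≡ 6518^2 = 42484324 ≡ 313 (mod 8219)
7833^256 ≡ 313^2 = 97969 ≡ 7560 (mod 8219)
7833^512 ≡ 7560^2 = 57153600 ≡ 6893 (mod 8219)
7833^536 = 7833^512 × 7833^16 × 7833^8 ≡ 6893 × 2910 × 583 (mod 8219).
Accumulate the product:
6893 × 2910 = 20058630 ≡ 4270
4270 × 583 = 2489410 ≡ 7272

7272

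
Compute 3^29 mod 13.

By square-and-multiply:
29 in binary is 11101, i.e. 29 = 16 + 8 + 4 + 1.
3^1 ≡ 3 (mod 13)
3^2 ≡ 3^2 = 9 (mod 13)
3^4 ≡ 9^2 = 81 ≡ 3 (mod 13)
3^8 ≡ 3^2 = 9 (mod 13)
3^16 ≡ 9^2 = 81 ≡ 3 (mod 13)
3^29 = 3^16 · 3^8 · 3^4 · 3^1 ≡ 3 · 9 · 3 · 3 (mod 13).
Accumulate the product:
3 · 9 = 27 ≡ 1
1 · 3 = 3
3 · 3 = 9

9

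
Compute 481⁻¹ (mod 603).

Apply the Euclidean algorithm and back-substitute:
603 = 1*481 + 122
481 = 3*122 + 115
122 = 1*115 + 7
115 = 16*7 + 3
7 = 2*3 + 1
3 = 3*1 + 0
gcd(481, 603) = 1, so the inverse exists.
Bézout: 1 = 138*603 − 173*481.
So 481⁻¹ ≡ −173 ≡ 430 (mod 603).

430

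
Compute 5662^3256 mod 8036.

6392

Compute successive squares:
3256 in binary is 110010111000, i.e. 3256 = 2048 + 1024 + 128 + 32 + 16 + 8.
5662^1 ≡ 5662 (mod 8036)
5662^2 ≡ 5662^2 = 32058244 ≡ 2640 (mod 8036)
5662^4 ≡ 2640^2 = 6969600 ≡ 2388 (mod 8036)
5662^8 ≡ 2388^2 = 5702544 ≡ 5020 (mod 8036)
5662^16 ≡ 5020^2 = 25200400 ≡ 7540 (mod 8036)
5662^32 ≡ 7540^2 = 56851600 ≡ 4936 (mod 8036)
5662^64 ≡ 4936^2 = 24364096 ≡ 6980 (mod 8036)
5662^128 ≡ 6980^2 = 48720400 ≡ 6168 (mod 8036)
5662^256 ≡ 6168^2 = 38044224 ≡ 1800 (mod 8036)
5662^512 ≡ 1800^2 = 3240000 ≡ 1492 (mod 8036)
5662^1024 ≡ 1492^2 = 2226064 ≡ 92 (mod 8036)
5662^2048 ≡ 92^2 = 8464 ≡ 428 (mod 8036)
5662^3256 = 5662^2048 × 5662^1024 × 5662^128 × 5662^32 × 5662^16 × 5662^8 ≡ 428 × 92 × 6168 × 4936 × 7540 × 5020 (mod 8036).
Accumulate the product:
428 × 92 = 39376 ≡ 7232
7232 × 6168 = 44606976 ≡ 7176
7176 × 4936 = 35420736 ≡ 6084
6084 × 7540 = 45873360 ≡ 3872
3872 × 5020 = 19437440 ≡ 6392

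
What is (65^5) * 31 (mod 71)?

60

(65)^5 ≡ 34 (mod 71)
34 * 31 = 1054 ≡ 60 (mod 71)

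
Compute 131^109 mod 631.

120

Using repeated squaring:
109 in binary is 1101101, i.e. 109 = 64 + 32 + 8 + 4 + 1.
131^1 ≡ 131 (mod 631)
131^2 ≡ 131^2 = 17161 ≡ 124 (mod 631)
131^4 ≡ 124^2 = 15376 ≡ 232 (mod 631)
131^8 ≡ 232^2 = 53824 ≡ 189 (mod 631)
131^16 ≡ 189^2 = 35721 ≡ 385 (mod 631)
131^32 ≡ 385^2 = 148225 ≡ 571 (mod 631)
131^64 ≡ 571^2 = 326041 ≡ 445 (mod 631)
131^109 = 131^64 × 131^32 × 131^8 × 131^4 × 131^1 ≡ 445 × 571 × 189 × 232 × 131 (mod 631).
Accumulate the product:
445 × 571 = 254095 ≡ 433
433 × 189 = 81837 ≡ 438
438 × 232 = 101616 ≡ 25
25 × 131 = 3275 ≡ 120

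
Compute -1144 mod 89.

13

-1144 = -13×89 + 13, so -1144 ≡ 13 (mod 89).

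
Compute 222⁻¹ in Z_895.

383

By the extended Euclidean algorithm:
895 = 4×222 + 7
222 = 31×7 + 5
7 = 1×5 + 2
5 = 2×2 + 1
2 = 2×1 + 0
gcd(222, 895) = 1, so the inverse exists.
Back-substitute for 1:
1 = 1×5 − 2×2
  = −2×7 + 3×5
  = 3×222 − 95×7
  = −95×895 + 383×222
So 222⁻¹ ≡ 383 (mod 895).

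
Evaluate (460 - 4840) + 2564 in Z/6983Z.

5167

460 - 4840 = -4380 ≡ 2603 (mod 6983)
2603 + 2564 = 5167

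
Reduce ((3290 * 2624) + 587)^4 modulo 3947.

3290 * 2624 = 8632960 ≡ 871 (mod 3947)
871 + 587 = 1458
(1458)^4 ≡ 2926 (mod 3947)

2926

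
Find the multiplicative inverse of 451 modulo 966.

649

966 = 2×451 + 64
451 = 7×64 + 3
64 = 21×3 + 1
3 = 3×1 + 0
gcd(451, 966) = 1, so the inverse exists.
Bézout: 1 = 148×966 − 317×451.
So 451⁻¹ ≡ −317 ≡ 649 (mod 966).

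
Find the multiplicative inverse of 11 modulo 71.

13

By the extended Euclidean algorithm:
71 = 6×11 + 5
11 = 2×5 + 1
5 = 5×1 + 0
gcd(11, 71) = 1, so the inverse exists.
Back-substitute for 1:
1 = 1×11 − 2×5
  = −2×71 + 13×11
So 11⁻¹ ≡ 13 (mod 71).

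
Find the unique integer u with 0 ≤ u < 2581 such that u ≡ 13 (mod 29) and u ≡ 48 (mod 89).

29⁻¹ mod 89: 29×43 ≡ 1 (mod 89), so 29⁻¹ ≡ 43.
u = 13 + 29×((48 − 13)×43 mod 89) = 13 + 29×81 = 2362.

2362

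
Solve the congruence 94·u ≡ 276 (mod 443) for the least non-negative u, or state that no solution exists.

gcd(94, 443) = 1, so a unique solution mod 443 exists.
94⁻¹ ≡ 33 (mod 443).
u ≡ 33·276 ≡ 248 (mod 443).

248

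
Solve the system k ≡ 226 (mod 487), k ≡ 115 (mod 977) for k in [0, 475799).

487⁻¹ mod 977: 487·325 ≡ 1 (mod 977), so 487⁻¹ ≡ 325.
k = 226 + 487·((115 − 226)·325 mod 977) = 226 + 487·74 = 36264.
Check: 36264 mod 487 = 226, 36264 mod 977 = 115. ✓

36264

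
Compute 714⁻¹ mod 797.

Apply the Euclidean algorithm and back-substitute:
797 = 1*714 + 83
714 = 8*83 + 50
83 = 1*50 + 33
50 = 1*33 + 17
33 = 1*17 + 16
17 = 1*16 + 1
16 = 16*1 + 0
gcd(714, 797) = 1, so the inverse exists.
Back-substitute for 1:
1 = 1*17 − 1*16
  = −1*33 + 2*17
  = 2*50 − 3*33
  = −3*83 + 5*50
  = 5*714 − 43*83
  = −43*797 + 48*714
So 714⁻¹ ≡ 48 (mod 797).

48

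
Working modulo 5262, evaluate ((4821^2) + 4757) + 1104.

386

(4821)^2 ≡ 5049 (mod 5262)
5049 + 4757 = 9806 ≡ 4544 (mod 5262)
4544 + 1104 = 5648 ≡ 386 (mod 5262)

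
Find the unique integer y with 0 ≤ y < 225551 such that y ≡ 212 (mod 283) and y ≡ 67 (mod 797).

201708

283⁻¹ mod 797: 283·138 ≡ 1 (mod 797), so 283⁻¹ ≡ 138.
y = 212 + 283·((67 − 212)·138 mod 797) = 212 + 283·712 = 201708.
Check: 201708 mod 283 = 212, 201708 mod 797 = 67. ✓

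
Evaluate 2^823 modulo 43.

27

By square-and-multiply:
823 in binary is 1100110111, i.e. 823 = 512 + 256 + 32 + 16 + 4 + 2 + 1.
2^1 ≡ 2 (mod 43)
2^2 ≡ 2^2 = 4 (mod 43)
2^4 ≡ 4^2 = 16 (mod 43)
2^8 ≡ 16^2 = 256 ≡ 41 (mod 43)
2^16 ≡ 41^2 = 1681 ≡ 4 (mod 43)
2^32 ≡ 4^2 = 16 (mod 43)
2^64 ≡ 16^2 = 256 ≡ 41 (mod 43)
2^128 ≡ 41^2 = 1681 ≡ 4 (mod 43)
2^256 ≡ 4^2 = 16 (mod 43)
2^512 ≡ 16^2 = 256 ≡ 41 (mod 43)
2^823 = 2^512 × 2^256 × 2^32 × 2^16 × 2^4 × 2^2 × 2^1 ≡ 41 × 16 × 16 × 4 × 16 × 4 × 2 (mod 43).
Accumulate the product:
41 × 16 = 656 ≡ 11
11 × 16 = 176 ≡ 4
4 × 4 = 16
16 × 16 = 256 ≡ 41
41 × 4 = 164 ≡ 35
35 × 2 = 70 ≡ 27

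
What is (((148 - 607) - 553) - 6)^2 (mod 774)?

148 - 607 = -459 ≡ 315 (mod 774)
315 - 553 = -238 ≡ 536 (mod 774)
536 - 6 = 530
(530)^2 ≡ 712 (mod 774)

712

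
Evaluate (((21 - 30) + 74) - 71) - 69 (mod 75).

0

21 - 30 = -9 ≡ 66 (mod 75)
66 + 74 = 140 ≡ 65 (mod 75)
65 - 71 = -6 ≡ 69 (mod 75)
69 - 69 = 0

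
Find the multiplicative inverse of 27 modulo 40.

3

40 = 1·27 + 13
27 = 2·13 + 1
13 = 13·1 + 0
gcd(27, 40) = 1, so the inverse exists.
Back-substitute for 1:
1 = 1·27 − 2·13
  = −2·40 + 3·27
So 27⁻¹ ≡ 3 (mod 40).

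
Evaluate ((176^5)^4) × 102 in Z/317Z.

147

(176)^5 ≡ 51 (mod 317)
(51)^4 ≡ 104 (mod 317)
104 × 102 = 10608 ≡ 147 (mod 317)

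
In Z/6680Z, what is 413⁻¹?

4917

6680 = 16·413 + 72
413 = 5·72 + 53
72 = 1·53 + 19
53 = 2·19 + 15
19 = 1·15 + 4
15 = 3·4 + 3
4 = 1·3 + 1
3 = 3·1 + 0
gcd(413, 6680) = 1, so the inverse exists.
Bézout: 1 = 109·6680 − 1763·413.
So 413⁻¹ ≡ −1763 ≡ 4917 (mod 6680).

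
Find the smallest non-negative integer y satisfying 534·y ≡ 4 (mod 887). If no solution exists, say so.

gcd(534, 887) = 1, so a unique solution mod 887 exists.
534⁻¹ ≡ 789 (mod 887).
y ≡ 789·4 ≡ 495 (mod 887).

495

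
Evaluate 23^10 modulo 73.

36

By square-and-multiply:
23^1 ≡ 23 (mod 73)
23^2 ≡ 23^2 = 529 ≡ 18 (mod 73)
23^4 ≡ 18^2 = 324 ≡ 32 (mod 73)
23^8 ≡ 32^2 = 1024 ≡ 2 (mod 73)
23^10 = 23^8 · 23^2 ≡ 2 · 18 (mod 73).
2 · 18 = 36 ≡ 36 (mod 73).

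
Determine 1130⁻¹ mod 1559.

705

Run the extended Euclidean algorithm:
1559 = 1×1130 + 429
1130 = 2×429 + 272
429 = 1×272 + 157
272 = 1×157 + 115
157 = 1×115 + 42
115 = 2×42 + 31
42 = 1×31 + 11
31 = 2×11 + 9
11 = 1×9 + 2
9 = 4×2 + 1
2 = 2×1 + 0
gcd(1130, 1559) = 1, so the inverse exists.
Back-substitute for 1:
1 = 1×9 − 4×2
  = −4×11 + 5×9
  = 5×31 − 14×11
  = −14×42 + 19×31
  = 19×115 − 52×42
  = −52×157 + 71×115
  = 71×272 − 123×157
  = −123×429 + 194×272
  = 194×1130 − 511×429
  = −511×1559 + 705×1130
So 1130⁻¹ ≡ 705 (mod 1559).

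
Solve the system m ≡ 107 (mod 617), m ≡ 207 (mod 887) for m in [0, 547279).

617⁻¹ mod 887: 617*864 ≡ 1 (mod 887), so 617⁻¹ ≡ 864.
m = 107 + 617*((207 − 107)*864 mod 887) = 107 + 617*361 = 222844.

222844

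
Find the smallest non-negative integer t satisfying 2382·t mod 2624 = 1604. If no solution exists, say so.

1262

gcd(2382, 2624) = 2, and 2 | 1604, so solutions exist.
Divide through by 2: 1191·t ≡ 802 mod 1312.
1191⁻¹ ≡ 759 (mod 1312).
t ≡ 759·802 ≡ 1262 (mod 1312).
The smallest non-negative solution is t = 1262.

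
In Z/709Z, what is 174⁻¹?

Run the extended Euclidean algorithm:
709 = 4*174 + 13
174 = 13*13 + 5
13 = 2*5 + 3
5 = 1*3 + 2
3 = 1*2 + 1
2 = 2*1 + 0
gcd(174, 709) = 1, so the inverse exists.
Bézout: 1 = 67*709 − 273*174.
So 174⁻¹ ≡ −273 ≡ 436 (mod 709).

436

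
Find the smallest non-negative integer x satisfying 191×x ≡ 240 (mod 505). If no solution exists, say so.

70

gcd(191, 505) = 1, so a unique solution mod 505 exists.
191⁻¹ ≡ 156 (mod 505).
x ≡ 156×240 ≡ 70 (mod 505).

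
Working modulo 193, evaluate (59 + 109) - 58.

110

59 + 109 = 168
168 - 58 = 110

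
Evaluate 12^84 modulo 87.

Using repeated squaring:
12^1 ≡ 12 (mod 87)
12^2 ≡ 12^2 = 144 ≡ 57 (mod 87)
12^4 ≡ 57^2 = 3249 ≡ 30 (mod 87)
12^8 ≡ 30^2 = 900 ≡ 30 (mod 87)
12^16 ≡ 30^2 = 900 ≡ 30 (mod 87)
12^32 ≡ 30^2 = 900 ≡ 30 (mod 87)
12^64 ≡ 30^2 = 900 ≡ 30 (mod 87)
12^84 = 12^64 · 12^16 · 12^4 ≡ 30 · 30 · 30 (mod 87).
Accumulate the product:
30 · 30 = 900 ≡ 30
30 · 30 = 900 ≡ 30

30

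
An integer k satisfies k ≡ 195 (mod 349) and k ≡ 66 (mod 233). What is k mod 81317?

8920

349⁻¹ mod 233: 349·231 ≡ 1 (mod 233), so 349⁻¹ ≡ 231.
k = 195 + 349·((66 − 195)·231 mod 233) = 195 + 349·25 = 8920.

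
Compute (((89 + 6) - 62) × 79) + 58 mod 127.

89 + 6 = 95
95 - 62 = 33
33 × 79 = 2607 ≡ 67 (mod 127)
67 + 58 = 125

125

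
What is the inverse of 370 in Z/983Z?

Run the extended Euclidean algorithm:
983 = 2×370 + 243
370 = 1×243 + 127
243 = 1×127 + 116
127 = 1×116 + 11
116 = 10×11 + 6
11 = 1×6 + 5
6 = 1×5 + 1
5 = 5×1 + 0
gcd(370, 983) = 1, so the inverse exists.
Bézout: 1 = 67×983 − 178×370.
So 370⁻¹ ≡ −178 ≡ 805 (mod 983).

805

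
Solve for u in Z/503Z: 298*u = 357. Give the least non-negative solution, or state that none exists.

gcd(298, 503) = 1, so a unique solution mod 503 exists.
298⁻¹ ≡ 238 (mod 503).
u ≡ 238*357 ≡ 462 (mod 503).

462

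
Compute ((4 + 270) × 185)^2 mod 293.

4 + 270 = 274
274 × 185 = 50690 ≡ 1 (mod 293)
(1)^2 ≡ 1 (mod 293)

1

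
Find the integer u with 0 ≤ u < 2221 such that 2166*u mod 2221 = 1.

848

2221 = 1·2166 + 55
2166 = 39·55 + 21
55 = 2·21 + 13
21 = 1·13 + 8
13 = 1·8 + 5
8 = 1·5 + 3
5 = 1·3 + 2
3 = 1·2 + 1
2 = 2·1 + 0
gcd(2166, 2221) = 1, so the inverse exists.
Back-substitute for 1:
1 = 1·3 − 1·2
  = −1·5 + 2·3
  = 2·8 − 3·5
  = −3·13 + 5·8
  = 5·21 − 8·13
  = −8·55 + 21·21
  = 21·2166 − 827·55
  = −827·2221 + 848·2166
So 2166⁻¹ ≡ 848 (mod 2221).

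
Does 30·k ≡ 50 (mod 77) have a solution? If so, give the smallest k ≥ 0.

gcd(30, 77) = 1, so a unique solution mod 77 exists.
30⁻¹ ≡ 18 (mod 77).
k ≡ 18·50 ≡ 53 (mod 77).

53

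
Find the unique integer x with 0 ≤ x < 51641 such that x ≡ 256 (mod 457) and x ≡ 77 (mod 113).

457⁻¹ mod 113: 457·68 ≡ 1 (mod 113), so 457⁻¹ ≡ 68.
x = 256 + 457·((77 − 256)·68 mod 113) = 256 + 457·32 = 14880.
Check: 14880 mod 457 = 256, 14880 mod 113 = 77. ✓

14880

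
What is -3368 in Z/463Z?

-3368 = -8*463 + 336, so -3368 ≡ 336 (mod 463).

336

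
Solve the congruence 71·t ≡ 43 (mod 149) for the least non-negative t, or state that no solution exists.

gcd(71, 149) = 1, so a unique solution mod 149 exists.
71⁻¹ ≡ 21 (mod 149).
t ≡ 21·43 ≡ 9 (mod 149).

9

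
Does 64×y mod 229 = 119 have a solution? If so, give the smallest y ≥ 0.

gcd(64, 229) = 1, so a unique solution mod 229 exists.
64⁻¹ ≡ 68 (mod 229).
y ≡ 68×119 ≡ 77 (mod 229).

77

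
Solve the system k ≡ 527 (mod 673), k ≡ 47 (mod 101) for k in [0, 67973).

673⁻¹ mod 101: 673×98 ≡ 1 (mod 101), so 673⁻¹ ≡ 98.
k = 527 + 673×((47 − 527)×98 mod 101) = 527 + 673×26 = 18025.
Check: 18025 mod 673 = 527, 18025 mod 101 = 47. ✓

18025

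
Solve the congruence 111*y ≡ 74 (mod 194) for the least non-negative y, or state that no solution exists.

gcd(111, 194) = 1, so a unique solution mod 194 exists.
111⁻¹ ≡ 7 (mod 194).
y ≡ 7*74 ≡ 130 (mod 194).

130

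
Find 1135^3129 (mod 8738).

1135^1 ≡ 1135 (mod 8738)
1135^2 ≡ 1135^2 = 1288225 ≡ 3739 (mod 8738)
1135^4 ≡ 3739^2 = 13980121 ≡ 8059 (mod 8738)
1135^8 ≡ 8059^2 = 64947481 ≡ 6665 (mod 8738)
1135^16 ≡ 6665^2 = 44422225 ≡ 6971 (mod 8738)
1135^32 ≡ 6971^2 = 48594841 ≡ 2823 (mod 8738)
1135^64 ≡ 2823^2 = 7969329 ≡ 273 (mod 8738)
1135^128 ≡ 273^2 = 74529 ≡ 4625 (mod 8738)
1135^256 ≡ 4625^2 = 21390625 ≡ 1 (mod 8738)
1135^512 ≡ 1^2 = 1 (mod 8738)
1135^1024 ≡ 1^2 = 1 (mod 8738)
1135^2048 ≡ 1^2 = 1 (mod 8738)
1135^3129 = 1135^2048 × 1135^1024 × 1135^32 × 1135^16 × 1135^8 × 1135^1 ≡ 1 × 1 × 2823 × 6971 × 6665 × 1135 (mod 8738).
Accumulate the product:
1 × 1 = 1
1 × 2823 = 2823
2823 × 6971 = 19679133 ≡ 1157
1157 × 6665 = 7711405 ≡ 4489
4489 × 1135 = 5095015 ≡ 761

761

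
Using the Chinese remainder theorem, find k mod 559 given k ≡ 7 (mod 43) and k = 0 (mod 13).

43⁻¹ mod 13: 43·10 ≡ 1 (mod 13), so 43⁻¹ ≡ 10.
k = 7 + 43·((0 − 7)·10 mod 13) = 7 + 43·8 = 351.

351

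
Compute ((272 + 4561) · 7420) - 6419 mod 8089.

272 + 4561 = 4833
4833 · 7420 = 35860860 ≡ 2323 (mod 8089)
2323 - 6419 = -4096 ≡ 3993 (mod 8089)

3993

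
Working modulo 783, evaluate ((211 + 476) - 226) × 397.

211 + 476 = 687
687 - 226 = 461
461 × 397 = 183017 ≡ 578 (mod 783)

578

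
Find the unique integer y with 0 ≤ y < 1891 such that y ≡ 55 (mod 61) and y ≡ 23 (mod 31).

61⁻¹ mod 31: 61×30 ≡ 1 (mod 31), so 61⁻¹ ≡ 30.
y = 55 + 61×((23 − 55)×30 mod 31) = 55 + 61×1 = 116.
Check: 116 mod 61 = 55, 116 mod 31 = 23. ✓

116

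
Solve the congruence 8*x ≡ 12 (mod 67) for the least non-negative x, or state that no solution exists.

gcd(8, 67) = 1, so a unique solution mod 67 exists.
8⁻¹ ≡ 42 (mod 67).
x ≡ 42*12 ≡ 35 (mod 67).

35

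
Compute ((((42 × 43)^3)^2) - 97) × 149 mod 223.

42 × 43 = 1806 ≡ 22 (mod 223)
(22)^3 ≡ 167 (mod 223)
(167)^2 ≡ 14 (mod 223)
14 - 97 = -83 ≡ 140 (mod 223)
140 × 149 = 20860 ≡ 121 (mod 223)

121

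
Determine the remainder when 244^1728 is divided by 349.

110

By square-and-multiply:
1728 in binary is 11011000000, i.e. 1728 = 1024 + 512 + 128 + 64.
244^1 ≡ 244 (mod 349)
244^2 ≡ 244^2 = 59536 ≡ 206 (mod 349)
244^4 ≡ 206^2 = 42436 ≡ 207 (mod 349)
244^8 ≡ 207^2 = 42849 ≡ 271 (mod 349)
244^16 ≡ 271^2 = 73441 ≡ 151 (mod 349)
244^32 ≡ 151^2 = 22801 ≡ 116 (mod 349)
244^64 ≡ 116^2 = 13456 ≡ 194 (mod 349)
244^128 ≡ 194^2 = 37636 ≡ 293 (mod 349)
244^256 ≡ 293^2 = 85849 ≡ 344 (mod 349)
244^512 ≡ 344^2 = 118336 ≡ 25 (mod 349)
244^1024 ≡ 25^2 = 625 ≡ 276 (mod 349)
244^1728 = 244^1024 × 244^512 × 244^128 × 244^64 ≡ 276 × 25 × 293 × 194 (mod 349).
Accumulate the product:
276 × 25 = 6900 ≡ 269
269 × 293 = 78817 ≡ 292
292 × 194 = 56648 ≡ 110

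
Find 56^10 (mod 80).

16

10 in binary is 1010, i.e. 10 = 8 + 2.
56^1 ≡ 56 (mod 80)
56^2 ≡ 56^2 = 3136 ≡ 16 (mod 80)
56^4 ≡ 16^2 = 256 ≡ 16 (mod 80)
56^8 ≡ 16^2 = 256 ≡ 16 (mod 80)
56^10 = 56^8 * 56^2 ≡ 16 * 16 (mod 80).
16 * 16 = 256 ≡ 16 (mod 80).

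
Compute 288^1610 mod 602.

1610 in binary is 11001001010, i.e. 1610 = 1024 + 512 + 64 + 8 + 2.
288^1 ≡ 288 (mod 602)
288^2 ≡ 288^2 = 82944 ≡ 470 (mod 602)
288^4 ≡ 470^2 = 220900 ≡ 568 (mod 602)
288^8 ≡ 568^2 = 322624 ≡ 554 (mod 602)
288^16 ≡ 554^2 = 306916 ≡ 498 (mod 602)
288^32 ≡ 498^2 = 248004 ≡ 582 (mod 602)
288^64 ≡ 582^2 = 338724 ≡ 400 (mod 602)
288^128 ≡ 400^2 = 160000 ≡ 470 (mod 602)
288^256 ≡ 470^2 = 220900 ≡ 568 (mod 602)
288^512 ≡ 568^2 = 322624 ≡ 554 (mod 602)
288^1024 ≡ 554^2 = 306916 ≡ 498 (mod 602)
288^1610 = 288^1024 * 288^512 * 288^64 * 288^8 * 288^2 ≡ 498 * 554 * 400 * 554 * 470 (mod 602).
Accumulate the product:
498 * 554 = 275892 ≡ 176
176 * 400 = 70400 ≡ 568
568 * 554 = 314672 ≡ 428
428 * 470 = 201160 ≡ 92

92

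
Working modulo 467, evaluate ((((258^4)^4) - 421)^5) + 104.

(258)^4 ≡ 389 (mod 467)
(389)^4 ≡ 169 (mod 467)
169 - 421 = -252 ≡ 215 (mod 467)
(215)^5 ≡ 217 (mod 467)
217 + 104 = 321

321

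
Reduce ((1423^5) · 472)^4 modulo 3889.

(1423)^5 ≡ 2843 (mod 3889)
2843 · 472 = 1341896 ≡ 191 (mod 3889)
(191)^4 ≡ 893 (mod 3889)

893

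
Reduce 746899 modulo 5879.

746899 = 127*5879 + 266, so 746899 ≡ 266 (mod 5879).

266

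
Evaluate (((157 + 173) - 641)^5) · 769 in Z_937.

157 + 173 = 330
330 - 641 = -311 ≡ 626 (mod 937)
(626)^5 ≡ 706 (mod 937)
706 · 769 = 542914 ≡ 391 (mod 937)

391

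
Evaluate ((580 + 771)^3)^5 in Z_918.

865

580 + 771 = 1351 ≡ 433 (mod 918)
(433)^3 ≡ 325 (mod 918)
(325)^5 ≡ 865 (mod 918)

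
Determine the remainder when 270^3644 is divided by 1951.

1107

By square-and-multiply:
270^1 ≡ 270 (mod 1951)
270^2 ≡ 270^2 = 72900 ≡ 713 (mod 1951)
270^4 ≡ 713^2 = 508369 ≡ 1109 (mod 1951)
270^8 ≡ 1109^2 = 1229881 ≡ 751 (mod 1951)
270^16 ≡ 751^2 = 564001 ≡ 162 (mod 1951)
270^32 ≡ 162^2 = 26244 ≡ 881 (mod 1951)
270^64 ≡ 881^2 = 776161 ≡ 1614 (mod 1951)
270^128 ≡ 1614^2 = 2604996 ≡ 411 (mod 1951)
270^256 ≡ 411^2 = 168921 ≡ 1135 (mod 1951)
270^512 ≡ 1135^2 = 1288225 ≡ 565 (mod 1951)
270^1024 ≡ 565^2 = 319225 ≡ 1212 (mod 1951)
270^2048 ≡ 1212^2 = 1468944 ≡ 1792 (mod 1951)
270^3644 = 270^2048 * 270^1024 * 270^512 * 270^32 * 270^16 * 270^8 * 270^4 ≡ 1792 * 1212 * 565 * 881 * 162 * 751 * 1109 (mod 1951).
Accumulate the product:
1792 * 1212 = 2171904 ≡ 441
441 * 565 = 249165 ≡ 1388
1388 * 881 = 1222828 ≡ 1502
1502 * 162 = 243324 ≡ 1400
1400 * 751 = 1051400 ≡ 1762
1762 * 1109 = 1954058 ≡ 1107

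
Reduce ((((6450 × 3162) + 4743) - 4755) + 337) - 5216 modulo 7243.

6450 × 3162 = 20394900 ≡ 5855 (mod 7243)
5855 + 4743 = 10598 ≡ 3355 (mod 7243)
3355 - 4755 = -1400 ≡ 5843 (mod 7243)
5843 + 337 = 6180
6180 - 5216 = 964

964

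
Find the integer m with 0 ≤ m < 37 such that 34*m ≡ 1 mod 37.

37 = 1·34 + 3
34 = 11·3 + 1
3 = 3·1 + 0
gcd(34, 37) = 1, so the inverse exists.
Back-substitute for 1:
1 = 1·34 − 11·3
  = −11·37 + 12·34
So 34⁻¹ ≡ 12 (mod 37).

12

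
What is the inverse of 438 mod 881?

881 = 2·438 + 5
438 = 87·5 + 3
5 = 1·3 + 2
3 = 1·2 + 1
2 = 2·1 + 0
gcd(438, 881) = 1, so the inverse exists.
Bézout: 1 = −175·881 + 352·438.
So 438⁻¹ ≡ 352 (mod 881).

352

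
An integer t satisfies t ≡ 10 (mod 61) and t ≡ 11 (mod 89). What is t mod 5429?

61⁻¹ mod 89: 61×54 ≡ 1 (mod 89), so 61⁻¹ ≡ 54.
t = 10 + 61×((11 − 10)×54 mod 89) = 10 + 61×54 = 3304.
Check: 3304 mod 61 = 10, 3304 mod 89 = 11. ✓

3304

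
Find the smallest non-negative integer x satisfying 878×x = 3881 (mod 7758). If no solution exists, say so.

no solution

gcd(878, 7758) = 2, and 2 does not divide 3881.
So the congruence has no solution.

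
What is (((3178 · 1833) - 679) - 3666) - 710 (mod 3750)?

219

3178 · 1833 = 5825274 ≡ 1524 (mod 3750)
1524 - 679 = 845
845 - 3666 = -2821 ≡ 929 (mod 3750)
929 - 710 = 219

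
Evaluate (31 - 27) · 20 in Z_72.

8

31 - 27 = 4
4 · 20 = 80 ≡ 8 (mod 72)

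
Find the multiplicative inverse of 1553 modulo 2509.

622

Apply the Euclidean algorithm and back-substitute:
2509 = 1·1553 + 956
1553 = 1·956 + 597
956 = 1·597 + 359
597 = 1·359 + 238
359 = 1·238 + 121
238 = 1·121 + 117
121 = 1·117 + 4
117 = 29·4 + 1
4 = 4·1 + 0
gcd(1553, 2509) = 1, so the inverse exists.
Back-substitute for 1:
1 = 1·117 − 29·4
  = −29·121 + 30·117
  = 30·238 − 59·121
  = −59·359 + 89·238
  = 89·597 − 148·359
  = −148·956 + 237·597
  = 237·1553 − 385·956
  = −385·2509 + 622·1553
So 1553⁻¹ ≡ 622 (mod 2509).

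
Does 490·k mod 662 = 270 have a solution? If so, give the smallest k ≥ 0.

264

gcd(490, 662) = 2, and 2 | 270, so solutions exist.
Divide through by 2: 245·k mod 331 = 135.
245⁻¹ ≡ 127 (mod 331).
k ≡ 127·135 ≡ 264 (mod 331).
The smallest non-negative solution is k = 264.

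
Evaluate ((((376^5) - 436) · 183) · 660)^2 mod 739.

329

(376)^5 ≡ 541 (mod 739)
541 - 436 = 105
105 · 183 = 19215 ≡ 1 (mod 739)
1 · 660 = 660
(660)^2 ≡ 329 (mod 739)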